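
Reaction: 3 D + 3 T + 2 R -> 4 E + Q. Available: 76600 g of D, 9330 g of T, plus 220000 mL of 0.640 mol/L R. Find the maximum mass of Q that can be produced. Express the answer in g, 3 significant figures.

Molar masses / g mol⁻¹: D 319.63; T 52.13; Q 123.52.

n(D) = 76600 / 319.63 = 239.7 mol
n(T) = 9330 / 52.13 = 179.0 mol
n(R) = 0.640 × 220000/1000 = 140.8 mol
n/ν for D = 239.7/3 = 79.90
n/ν for T = 179.0/3 = 59.67
n/ν for R = 140.8/2 = 70.40
Smallest n/ν is T → limiting reagent.
n(Q) = (1/3) × 179.0 = 59.67 mol
mass = 59.67 × 123.52 = 7370 g

7370 g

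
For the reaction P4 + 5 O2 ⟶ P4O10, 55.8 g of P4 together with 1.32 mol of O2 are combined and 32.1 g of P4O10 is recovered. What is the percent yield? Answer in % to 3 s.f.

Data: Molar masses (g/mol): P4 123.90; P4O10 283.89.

42.8 %

n(P4) = 55.80 / 123.90 = 0.4504 mol
n(O2) = 1.320 mol
n/ν for P4 = 0.4504/1 = 0.4504
n/ν for O2 = 1.320/5 = 0.2640
Smallest n/ν is O2 → limiting reagent.
theoretical n(P4O10) = (1/5) × 1.320 = 0.2640 mol → 74.95 g
% yield = 32.1 / 74.95 × 100 = 42.83 %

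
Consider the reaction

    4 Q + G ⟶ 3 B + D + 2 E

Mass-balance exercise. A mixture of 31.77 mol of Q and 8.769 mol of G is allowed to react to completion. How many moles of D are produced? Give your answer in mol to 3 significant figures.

7.94 mol

n(Q) = 31.77 mol
n(G) = 8.769 mol
n/ν for Q = 31.77/4 = 7.943
n/ν for G = 8.769/1 = 8.769
Smallest n/ν is Q → limiting reagent.
n(D) = (1/4) × 31.77 = 7.943 mol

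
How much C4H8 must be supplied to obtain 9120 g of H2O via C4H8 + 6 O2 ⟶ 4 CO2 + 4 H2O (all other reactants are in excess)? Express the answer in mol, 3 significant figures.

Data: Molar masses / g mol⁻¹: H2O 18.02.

127 mol

n(H2O) = 9120 / 18.02 = 506.1 mol
n(C4H8) = (1/4) × 506.1 = 126.5 mol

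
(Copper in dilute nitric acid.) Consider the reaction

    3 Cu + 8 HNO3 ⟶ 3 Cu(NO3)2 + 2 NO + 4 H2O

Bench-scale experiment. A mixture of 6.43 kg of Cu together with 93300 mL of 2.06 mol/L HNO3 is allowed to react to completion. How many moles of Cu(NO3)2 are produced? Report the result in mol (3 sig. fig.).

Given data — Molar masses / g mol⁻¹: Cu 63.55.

72.1 mol

n(Cu) = 6.430×1000 / 63.55 = 101.2 mol
n(HNO3) = 2.06 × 93300/1000 = 192.2 mol
n/ν → Cu: 33.73, HNO3: 24.03; HNO3 is limiting.
n(Cu(NO3)2) = (3/8) × 192.2 = 72.08 mol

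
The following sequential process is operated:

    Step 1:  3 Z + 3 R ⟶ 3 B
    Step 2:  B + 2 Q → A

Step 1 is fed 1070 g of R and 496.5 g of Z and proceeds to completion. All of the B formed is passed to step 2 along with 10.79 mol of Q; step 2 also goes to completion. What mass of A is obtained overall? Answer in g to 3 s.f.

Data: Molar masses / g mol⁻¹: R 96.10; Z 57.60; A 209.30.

1130 g

Step 1:
n(R) = 1070 / 96.10 = 11.13 mol
n(Z) = 496.5 / 57.60 = 8.620 mol
n/ν for R = 11.13/3 = 3.710
n/ν for Z = 8.620/3 = 2.873
Smallest n/ν is Z → limiting reagent.
n(B) produced = (3/3) × 8.620 = 8.620 mol
Step 2:
n(B) available = 8.620 mol
n(Q) = 10.79 mol
n/ν for B = 8.620/1 = 8.620
n/ν for Q = 10.79/2 = 5.395
Smallest n/ν is Q → limiting reagent.
n(A) = (1/2) × 10.79 = 5.395 mol
mass = 5.395 × 209.30 = 1129 g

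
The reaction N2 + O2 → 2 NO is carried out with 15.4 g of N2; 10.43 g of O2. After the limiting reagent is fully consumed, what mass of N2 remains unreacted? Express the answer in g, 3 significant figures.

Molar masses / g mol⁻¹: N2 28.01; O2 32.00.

n(N2) = 15.40 / 28.01 = 0.5498 mol
n(O2) = 10.43 / 32.00 = 0.3259 mol
n/ν for N2 = 0.5498/1 = 0.5498
n/ν for O2 = 0.3259/1 = 0.3259
Smallest n/ν is O2 → limiting reagent.
N2 consumed = (1/1) × 0.3259 = 0.3259 mol
N2 remaining = 0.5498 − 0.3259 = 0.2239 mol
mass = 0.2239 × 28.01 = 6.271 g

6.27 g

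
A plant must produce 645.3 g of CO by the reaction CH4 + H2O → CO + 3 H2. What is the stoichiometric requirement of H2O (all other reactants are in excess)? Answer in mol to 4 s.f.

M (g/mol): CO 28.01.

23.04 mol

n(CO) = 645.3 / 28.01 = 23.04 mol
n(H2O) = (1/1) × 23.04 = 23.04 mol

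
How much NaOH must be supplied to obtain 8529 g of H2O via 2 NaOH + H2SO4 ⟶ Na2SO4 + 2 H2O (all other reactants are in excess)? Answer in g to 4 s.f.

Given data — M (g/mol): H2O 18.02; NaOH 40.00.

n(H2O) = 8529 / 18.02 = 473.3 mol
n(NaOH) = (2/2) × 473.3 = 473.3 mol
mass = 473.3 × 40.00 = 18930 g

18930 g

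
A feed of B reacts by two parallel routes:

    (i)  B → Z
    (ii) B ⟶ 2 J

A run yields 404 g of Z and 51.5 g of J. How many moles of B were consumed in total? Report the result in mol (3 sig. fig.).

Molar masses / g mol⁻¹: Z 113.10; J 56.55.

n(Z) = 404 / 113.10 = 3.572 mol
n(J) = 51.5 / 56.55 = 0.9107 mol
n(B) via (i) = (1/1)×3.572 = 3.572 mol
n(B) via (ii) = (1/2)×0.9107 = 0.4554 mol
total n(B) = 3.572 + 0.4554 = 4.027 mol

4.03 mol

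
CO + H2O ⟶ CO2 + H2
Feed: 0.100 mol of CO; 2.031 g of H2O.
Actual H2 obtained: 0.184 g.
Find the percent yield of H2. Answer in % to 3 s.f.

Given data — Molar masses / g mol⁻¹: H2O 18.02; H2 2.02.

91.1 %

n(CO) = 0.1000 mol
n(H2O) = 2.031 / 18.02 = 0.1127 mol
n/ν for CO = 0.1000/1 = 0.1000
n/ν for H2O = 0.1127/1 = 0.1127
Smallest n/ν is CO → limiting reagent.
theoretical n(H2) = (1/1) × 0.1000 = 0.1000 mol → 0.2020 g
% yield = 0.184 / 0.2020 × 100 = 91.09 %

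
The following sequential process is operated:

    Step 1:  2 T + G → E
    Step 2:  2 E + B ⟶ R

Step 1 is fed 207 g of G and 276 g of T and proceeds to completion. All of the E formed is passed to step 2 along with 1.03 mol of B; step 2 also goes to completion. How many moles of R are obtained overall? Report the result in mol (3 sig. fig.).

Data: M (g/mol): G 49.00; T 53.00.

1.03 mol

Step 1:
n(G) = 207.0 / 49.00 = 4.224 mol
n(T) = 276.0 / 53.00 = 5.208 mol
n/ν for G = 4.224/1 = 4.224
n/ν for T = 5.208/2 = 2.604
Smallest n/ν is T → limiting reagent.
n(E) produced = (1/2) × 5.208 = 2.604 mol
Step 2:
n(E) available = 2.604 mol
n(B) = 1.030 mol
n/ν for E = 2.604/2 = 1.302
n/ν for B = 1.030/1 = 1.030
Smallest n/ν is B → limiting reagent.
n(R) = (1/1) × 1.030 = 1.030 mol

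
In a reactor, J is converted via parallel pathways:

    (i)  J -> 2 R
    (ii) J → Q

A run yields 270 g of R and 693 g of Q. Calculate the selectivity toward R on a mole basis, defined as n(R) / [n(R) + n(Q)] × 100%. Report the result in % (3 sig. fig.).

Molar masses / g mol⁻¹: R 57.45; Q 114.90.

43.8 %

n(R) = 270 / 57.45 = 4.700 mol
n(Q) = 693 / 114.90 = 6.031 mol
selectivity = 4.700/(4.700+6.031) × 100 = 43.80 %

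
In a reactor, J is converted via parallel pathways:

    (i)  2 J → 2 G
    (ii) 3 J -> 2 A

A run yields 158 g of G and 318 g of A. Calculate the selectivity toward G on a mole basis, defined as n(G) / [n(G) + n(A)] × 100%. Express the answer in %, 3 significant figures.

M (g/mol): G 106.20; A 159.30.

n(G) = 158 / 106.20 = 1.488 mol
n(A) = 318 / 159.30 = 1.996 mol
selectivity = 1.488/(1.488+1.996) × 100 = 42.71 %

42.7 %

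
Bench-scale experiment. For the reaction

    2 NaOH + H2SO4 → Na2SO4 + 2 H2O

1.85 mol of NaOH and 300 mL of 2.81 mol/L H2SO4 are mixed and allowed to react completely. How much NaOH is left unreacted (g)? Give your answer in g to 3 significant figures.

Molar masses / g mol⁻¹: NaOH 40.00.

6.56 g

n(NaOH) = 1.850 mol
n(H2SO4) = 2.81 × 300.0/1000 = 0.8430 mol
n/ν for NaOH = 1.850/2 = 0.9250
n/ν for H2SO4 = 0.8430/1 = 0.8430
Smallest n/ν is H2SO4 → limiting reagent.
NaOH consumed = (2/1) × 0.8430 = 1.686 mol
NaOH remaining = 1.850 − 1.686 = 0.1640 mol
mass = 0.1640 × 40.00 = 6.560 g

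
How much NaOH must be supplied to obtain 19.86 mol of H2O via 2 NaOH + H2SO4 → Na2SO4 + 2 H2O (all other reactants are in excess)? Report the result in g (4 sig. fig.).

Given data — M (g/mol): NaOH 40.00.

794.4 g

n(H2O) = 19.86 mol
n(NaOH) = (2/2) × 19.86 = 19.86 mol
mass = 19.86 × 40.00 = 794.4 g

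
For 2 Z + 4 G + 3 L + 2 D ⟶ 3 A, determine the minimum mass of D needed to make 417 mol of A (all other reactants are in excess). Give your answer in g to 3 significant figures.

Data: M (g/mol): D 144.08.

n(A) = 417.0 mol
n(D) = (2/3) × 417.0 = 278.0 mol
mass = 278.0 × 144.08 = 40050 g

40100 g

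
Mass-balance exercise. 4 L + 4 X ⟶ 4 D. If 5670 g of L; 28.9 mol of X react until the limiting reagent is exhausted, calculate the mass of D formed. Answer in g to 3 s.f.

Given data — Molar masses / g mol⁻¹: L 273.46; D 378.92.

n(L) = 5670 / 273.46 = 20.73 mol
n(X) = 28.90 mol
n/ν for L = 20.73/4 = 5.183
n/ν for X = 28.90/4 = 7.225
Smallest n/ν is L → limiting reagent.
n(D) = (4/4) × 20.73 = 20.73 mol
mass = 20.73 × 378.92 = 7855 g

7860 g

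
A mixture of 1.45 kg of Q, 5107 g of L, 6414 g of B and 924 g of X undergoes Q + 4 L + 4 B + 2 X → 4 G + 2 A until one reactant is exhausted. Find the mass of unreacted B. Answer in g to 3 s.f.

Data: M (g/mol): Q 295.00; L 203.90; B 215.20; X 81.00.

n(Q) = 1.450×1000 / 295.00 = 4.915 mol
n(L) = 5107 / 203.90 = 25.05 mol
n(B) = 6414 / 215.20 = 29.80 mol
n(X) = 924.0 / 81.00 = 11.41 mol
n/ν for Q = 4.915/1 = 4.915
n/ν for L = 25.05/4 = 6.263
n/ν for B = 29.80/4 = 7.450
n/ν for X = 11.41/2 = 5.705
Smallest n/ν is Q → limiting reagent.
B consumed = (4/1) × 4.915 = 19.66 mol
B remaining = 29.80 − 19.66 = 10.14 mol
mass = 10.14 × 215.20 = 2182 g

2180 g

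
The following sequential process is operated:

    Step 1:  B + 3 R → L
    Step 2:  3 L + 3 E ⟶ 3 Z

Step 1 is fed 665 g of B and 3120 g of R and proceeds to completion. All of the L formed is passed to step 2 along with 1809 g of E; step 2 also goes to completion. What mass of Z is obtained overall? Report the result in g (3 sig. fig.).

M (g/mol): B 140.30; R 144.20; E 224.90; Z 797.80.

Step 1:
n(B) = 665.0 / 140.30 = 4.740 mol
n(R) = 3120 / 144.20 = 21.64 mol
n/ν → B: 4.740, R: 7.213; B is limiting.
n(L) produced = (1/1) × 4.740 = 4.740 mol
Step 2:
n(L) available = 4.740 mol
n(E) = 1809 / 224.90 = 8.044 mol
n/ν → L: 1.580, E: 2.681; L is limiting.
n(Z) = (3/3) × 4.740 = 4.740 mol
mass = 4.740 × 797.80 = 3782 g

3780 g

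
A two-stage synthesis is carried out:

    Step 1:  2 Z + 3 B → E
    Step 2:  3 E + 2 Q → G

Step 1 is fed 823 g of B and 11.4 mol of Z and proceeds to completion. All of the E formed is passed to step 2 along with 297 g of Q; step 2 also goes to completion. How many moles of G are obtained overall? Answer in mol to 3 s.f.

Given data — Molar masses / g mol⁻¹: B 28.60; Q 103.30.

1.44 mol

Step 1:
n(B) = 823.0 / 28.60 = 28.78 mol
n(Z) = 11.40 mol
n/ν for B = 28.78/3 = 9.593
n/ν for Z = 11.40/2 = 5.700
Smallest n/ν is Z → limiting reagent.
n(E) produced = (1/2) × 11.40 = 5.700 mol
Step 2:
n(E) available = 5.700 mol
n(Q) = 297.0 / 103.30 = 2.875 mol
n/ν for E = 5.700/3 = 1.900
n/ν for Q = 2.875/2 = 1.438
Smallest n/ν is Q → limiting reagent.
n(G) = (1/2) × 2.875 = 1.438 mol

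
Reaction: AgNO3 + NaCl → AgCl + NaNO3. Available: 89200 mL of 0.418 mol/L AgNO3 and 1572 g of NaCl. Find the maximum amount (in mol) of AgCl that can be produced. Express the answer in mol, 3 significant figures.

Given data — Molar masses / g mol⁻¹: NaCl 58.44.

n(AgNO3) = 0.418 × 89200/1000 = 37.29 mol
n(NaCl) = 1572 / 58.44 = 26.90 mol
n/ν for AgNO3 = 37.29/1 = 37.29
n/ν for NaCl = 26.90/1 = 26.90
Smallest n/ν is NaCl → limiting reagent.
n(AgCl) = (1/1) × 26.90 = 26.90 mol

26.9 mol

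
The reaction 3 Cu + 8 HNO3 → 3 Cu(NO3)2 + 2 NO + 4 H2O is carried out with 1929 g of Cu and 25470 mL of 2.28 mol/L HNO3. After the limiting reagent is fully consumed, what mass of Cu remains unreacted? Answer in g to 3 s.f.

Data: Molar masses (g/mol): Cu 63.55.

545 g

n(Cu) = 1929 / 63.55 = 30.35 mol
n(HNO3) = 2.28 × 25470/1000 = 58.07 mol
n/ν → Cu: 10.12, HNO3: 7.259; HNO3 is limiting.
Cu consumed = (3/8) × 58.07 = 21.78 mol
Cu remaining = 30.35 − 21.78 = 8.570 mol
mass = 8.570 × 63.55 = 544.6 g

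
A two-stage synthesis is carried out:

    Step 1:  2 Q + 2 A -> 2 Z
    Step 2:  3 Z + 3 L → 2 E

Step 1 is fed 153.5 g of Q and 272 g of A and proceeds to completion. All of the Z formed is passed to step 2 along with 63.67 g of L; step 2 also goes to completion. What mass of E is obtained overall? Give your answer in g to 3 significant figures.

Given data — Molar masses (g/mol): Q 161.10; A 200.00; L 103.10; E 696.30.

Step 1:
n(Q) = 153.5 / 161.10 = 0.9528 mol
n(A) = 272.0 / 200.00 = 1.360 mol
n/ν → Q: 0.4764, A: 0.6800; Q is limiting.
n(Z) produced = (2/2) × 0.9528 = 0.9528 mol
Step 2:
n(Z) available = 0.9528 mol
n(L) = 63.67 / 103.10 = 0.6176 mol
n/ν → Z: 0.3176, L: 0.2059; L is limiting.
n(E) = (2/3) × 0.6176 = 0.4117 mol
mass = 0.4117 × 696.30 = 286.7 g

287 g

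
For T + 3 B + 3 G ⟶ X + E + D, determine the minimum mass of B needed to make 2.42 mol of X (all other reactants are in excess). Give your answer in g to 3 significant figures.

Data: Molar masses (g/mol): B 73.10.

531 g

n(X) = 2.420 mol
n(B) = (3/1) × 2.420 = 7.260 mol
mass = 7.260 × 73.10 = 530.7 g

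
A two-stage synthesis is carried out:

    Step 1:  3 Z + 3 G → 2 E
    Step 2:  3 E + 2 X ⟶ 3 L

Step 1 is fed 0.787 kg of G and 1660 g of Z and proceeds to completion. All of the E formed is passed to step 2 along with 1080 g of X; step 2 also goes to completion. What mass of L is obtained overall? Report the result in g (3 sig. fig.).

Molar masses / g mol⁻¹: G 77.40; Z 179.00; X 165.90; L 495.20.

Step 1:
n(G) = 0.7870×1000 / 77.40 = 10.17 mol
n(Z) = 1660 / 179.00 = 9.274 mol
n/ν for G = 10.17/3 = 3.390
n/ν for Z = 9.274/3 = 3.091
Smallest n/ν is Z → limiting reagent.
n(E) produced = (2/3) × 9.274 = 6.183 mol
Step 2:
n(E) available = 6.183 mol
n(X) = 1080 / 165.90 = 6.510 mol
n/ν for E = 6.183/3 = 2.061
n/ν for X = 6.510/2 = 3.255
Smallest n/ν is E → limiting reagent.
n(L) = (3/3) × 6.183 = 6.183 mol
mass = 6.183 × 495.20 = 3062 g

3060 g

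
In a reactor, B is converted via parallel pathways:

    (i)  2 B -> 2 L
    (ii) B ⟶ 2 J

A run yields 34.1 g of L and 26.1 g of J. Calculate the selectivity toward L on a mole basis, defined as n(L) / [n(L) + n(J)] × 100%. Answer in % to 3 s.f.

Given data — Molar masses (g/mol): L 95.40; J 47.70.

n(L) = 34.1 / 95.40 = 0.3574 mol
n(J) = 26.1 / 47.70 = 0.5472 mol
selectivity = 0.3574/(0.3574+0.5472) × 100 = 39.51 %

39.5 %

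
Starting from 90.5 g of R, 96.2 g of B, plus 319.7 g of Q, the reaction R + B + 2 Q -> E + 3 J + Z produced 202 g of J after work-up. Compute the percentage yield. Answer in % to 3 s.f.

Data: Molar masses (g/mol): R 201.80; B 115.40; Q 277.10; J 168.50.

n(R) = 90.50 / 201.80 = 0.4485 mol
n(B) = 96.20 / 115.40 = 0.8336 mol
n(Q) = 319.7 / 277.10 = 1.154 mol
n/ν for R = 0.4485/1 = 0.4485
n/ν for B = 0.8336/1 = 0.8336
n/ν for Q = 1.154/2 = 0.5770
Smallest n/ν is R → limiting reagent.
theoretical n(J) = (3/1) × 0.4485 = 1.346 mol → 226.8 g
% yield = 202 / 226.8 × 100 = 89.07 %

89.1 %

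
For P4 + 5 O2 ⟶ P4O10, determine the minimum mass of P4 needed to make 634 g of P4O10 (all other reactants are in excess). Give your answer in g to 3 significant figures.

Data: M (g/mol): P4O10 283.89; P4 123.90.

n(P4O10) = 634 / 283.89 = 2.233 mol
n(P4) = (1/1) × 2.233 = 2.233 mol
mass = 2.233 × 123.90 = 276.7 g

277 g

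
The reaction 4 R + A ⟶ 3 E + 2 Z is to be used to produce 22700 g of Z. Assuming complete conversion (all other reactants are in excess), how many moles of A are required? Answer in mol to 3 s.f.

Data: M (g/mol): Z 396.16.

28.7 mol

n(Z) = 22700 / 396.16 = 57.30 mol
n(A) = (1/2) × 57.30 = 28.65 mol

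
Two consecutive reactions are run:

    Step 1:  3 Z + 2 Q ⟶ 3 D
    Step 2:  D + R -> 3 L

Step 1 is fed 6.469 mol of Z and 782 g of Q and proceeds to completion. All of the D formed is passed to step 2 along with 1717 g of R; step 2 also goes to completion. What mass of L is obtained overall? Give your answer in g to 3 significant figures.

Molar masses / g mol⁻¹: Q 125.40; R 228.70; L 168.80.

Step 1:
n(Z) = 6.469 mol
n(Q) = 782.0 / 125.40 = 6.236 mol
n/ν → Z: 2.156, Q: 3.118; Z is limiting.
n(D) produced = (3/3) × 6.469 = 6.469 mol
Step 2:
n(D) available = 6.469 mol
n(R) = 1717 / 228.70 = 7.508 mol
n/ν → D: 6.469, R: 7.508; D is limiting.
n(L) = (3/1) × 6.469 = 19.41 mol
mass = 19.41 × 168.80 = 3276 g

3280 g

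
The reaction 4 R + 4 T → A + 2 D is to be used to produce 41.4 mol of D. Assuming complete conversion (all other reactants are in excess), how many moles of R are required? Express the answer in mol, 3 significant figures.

n(D) = 41.40 mol
n(R) = (4/2) × 41.40 = 82.80 mol

82.8 mol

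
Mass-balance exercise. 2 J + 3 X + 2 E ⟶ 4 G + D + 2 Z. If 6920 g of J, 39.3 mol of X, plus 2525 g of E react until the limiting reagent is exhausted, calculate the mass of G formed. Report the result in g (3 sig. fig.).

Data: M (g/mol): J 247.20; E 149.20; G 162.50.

n(J) = 6920 / 247.20 = 27.99 mol
n(X) = 39.30 mol
n(E) = 2525 / 149.20 = 16.92 mol
n/ν for J = 27.99/2 = 14.00
n/ν for X = 39.30/3 = 13.10
n/ν for E = 16.92/2 = 8.460
Smallest n/ν is E → limiting reagent.
n(G) = (4/2) × 16.92 = 33.84 mol
mass = 33.84 × 162.50 = 5499 g

5500 g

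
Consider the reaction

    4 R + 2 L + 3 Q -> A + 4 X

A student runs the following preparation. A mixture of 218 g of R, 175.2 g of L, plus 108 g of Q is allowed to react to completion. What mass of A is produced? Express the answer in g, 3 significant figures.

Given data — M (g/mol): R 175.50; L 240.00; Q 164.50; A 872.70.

n(R) = 218.0 / 175.50 = 1.242 mol
n(L) = 175.2 / 240.00 = 0.7300 mol
n(Q) = 108.0 / 164.50 = 0.6565 mol
n/ν → R: 0.3105, L: 0.3650, Q: 0.2188; Q is limiting.
n(A) = (1/3) × 0.6565 = 0.2188 mol
mass = 0.2188 × 872.70 = 190.9 g

191 g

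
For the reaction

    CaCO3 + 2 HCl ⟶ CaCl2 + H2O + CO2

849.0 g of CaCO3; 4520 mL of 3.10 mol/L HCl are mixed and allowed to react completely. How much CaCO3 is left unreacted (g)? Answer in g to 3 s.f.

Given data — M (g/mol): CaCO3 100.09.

n(CaCO3) = 849.0 / 100.09 = 8.482 mol
n(HCl) = 3.10 × 4520/1000 = 14.01 mol
n/ν for CaCO3 = 8.482/1 = 8.482
n/ν for HCl = 14.01/2 = 7.005
Smallest n/ν is HCl → limiting reagent.
CaCO3 consumed = (1/2) × 14.01 = 7.005 mol
CaCO3 remaining = 8.482 − 7.005 = 1.477 mol
mass = 1.477 × 100.09 = 147.8 g

148 g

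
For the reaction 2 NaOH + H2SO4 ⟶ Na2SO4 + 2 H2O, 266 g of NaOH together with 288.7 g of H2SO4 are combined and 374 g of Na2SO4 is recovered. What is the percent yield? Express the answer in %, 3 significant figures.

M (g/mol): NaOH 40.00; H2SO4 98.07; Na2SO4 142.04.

89.4 %

n(NaOH) = 266.0 / 40.00 = 6.650 mol
n(H2SO4) = 288.7 / 98.07 = 2.944 mol
n/ν → NaOH: 3.325, H2SO4: 2.944; H2SO4 is limiting.
theoretical n(Na2SO4) = (1/1) × 2.944 = 2.944 mol → 418.2 g
% yield = 374 / 418.2 × 100 = 89.43 %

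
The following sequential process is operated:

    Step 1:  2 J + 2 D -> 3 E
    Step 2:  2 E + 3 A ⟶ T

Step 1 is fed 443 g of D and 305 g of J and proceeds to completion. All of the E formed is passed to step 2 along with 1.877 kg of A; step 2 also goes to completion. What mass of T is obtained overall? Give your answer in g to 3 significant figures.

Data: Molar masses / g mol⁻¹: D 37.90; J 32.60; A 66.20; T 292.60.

2050 g

Step 1:
n(D) = 443.0 / 37.90 = 11.69 mol
n(J) = 305.0 / 32.60 = 9.356 mol
n/ν for D = 11.69/2 = 5.845
n/ν for J = 9.356/2 = 4.678
Smallest n/ν is J → limiting reagent.
n(E) produced = (3/2) × 9.356 = 14.03 mol
Step 2:
n(E) available = 14.03 mol
n(A) = 1.877×1000 / 66.20 = 28.35 mol
n/ν for E = 14.03/2 = 7.015
n/ν for A = 28.35/3 = 9.450
Smallest n/ν is E → limiting reagent.
n(T) = (1/2) × 14.03 = 7.015 mol
mass = 7.015 × 292.60 = 2053 g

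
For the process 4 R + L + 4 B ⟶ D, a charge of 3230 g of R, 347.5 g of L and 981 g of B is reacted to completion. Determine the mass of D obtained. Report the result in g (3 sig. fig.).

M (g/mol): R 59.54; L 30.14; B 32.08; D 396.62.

n(R) = 3230 / 59.54 = 54.25 mol
n(L) = 347.5 / 30.14 = 11.53 mol
n(B) = 981.0 / 32.08 = 30.58 mol
n/ν for R = 54.25/4 = 13.56
n/ν for L = 11.53/1 = 11.53
n/ν for B = 30.58/4 = 7.645
Smallest n/ν is B → limiting reagent.
n(D) = (1/4) × 30.58 = 7.645 mol
mass = 7.645 × 396.62 = 3032 g

3030 g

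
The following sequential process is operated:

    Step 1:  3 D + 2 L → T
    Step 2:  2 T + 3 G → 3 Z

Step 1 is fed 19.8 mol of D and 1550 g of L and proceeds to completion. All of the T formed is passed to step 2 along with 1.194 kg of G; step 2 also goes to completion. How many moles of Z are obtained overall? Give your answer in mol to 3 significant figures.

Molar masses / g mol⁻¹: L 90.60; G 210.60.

Step 1:
n(D) = 19.80 mol
n(L) = 1550 / 90.60 = 17.11 mol
n/ν → D: 6.600, L: 8.555; D is limiting.
n(T) produced = (1/3) × 19.80 = 6.600 mol
Step 2:
n(T) available = 6.600 mol
n(G) = 1.194×1000 / 210.60 = 5.670 mol
n/ν → T: 3.300, G: 1.890; G is limiting.
n(Z) = (3/3) × 5.670 = 5.670 mol

5.67 mol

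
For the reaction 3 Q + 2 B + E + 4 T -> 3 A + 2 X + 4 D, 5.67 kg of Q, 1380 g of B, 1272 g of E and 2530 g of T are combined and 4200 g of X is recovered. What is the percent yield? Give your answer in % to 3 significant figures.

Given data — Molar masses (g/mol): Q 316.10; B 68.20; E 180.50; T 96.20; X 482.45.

72.8 %

n(Q) = 5.670×1000 / 316.10 = 17.94 mol
n(B) = 1380 / 68.20 = 20.23 mol
n(E) = 1272 / 180.50 = 7.047 mol
n(T) = 2530 / 96.20 = 26.30 mol
n/ν for Q = 17.94/3 = 5.980
n/ν for B = 20.23/2 = 10.12
n/ν for E = 7.047/1 = 7.047
n/ν for T = 26.30/4 = 6.575
Smallest n/ν is Q → limiting reagent.
theoretical n(X) = (2/3) × 17.94 = 11.96 mol → 5770 g
% yield = 4200 / 5770 × 100 = 72.79 %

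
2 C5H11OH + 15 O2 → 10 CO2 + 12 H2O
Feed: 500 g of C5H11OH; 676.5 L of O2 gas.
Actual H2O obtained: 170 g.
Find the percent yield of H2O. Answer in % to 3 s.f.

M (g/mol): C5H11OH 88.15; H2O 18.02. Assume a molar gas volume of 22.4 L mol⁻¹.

n(C5H11OH) = 500.0 / 88.15 = 5.672 mol
n(O2) = 676.5 / 22.4 = 30.20 mol
n/ν for C5H11OH = 5.672/2 = 2.836
n/ν for O2 = 30.20/15 = 2.013
Smallest n/ν is O2 → limiting reagent.
theoretical n(H2O) = (12/15) × 30.20 = 24.16 mol → 435.4 g
% yield = 170 / 435.4 × 100 = 39.04 %

39.0 %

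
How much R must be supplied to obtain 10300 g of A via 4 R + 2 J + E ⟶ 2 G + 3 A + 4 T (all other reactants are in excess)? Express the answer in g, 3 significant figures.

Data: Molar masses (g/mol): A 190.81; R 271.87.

n(A) = 10300 / 190.81 = 53.98 mol
n(R) = (4/3) × 53.98 = 71.97 mol
mass = 71.97 × 271.87 = 19570 g

19600 g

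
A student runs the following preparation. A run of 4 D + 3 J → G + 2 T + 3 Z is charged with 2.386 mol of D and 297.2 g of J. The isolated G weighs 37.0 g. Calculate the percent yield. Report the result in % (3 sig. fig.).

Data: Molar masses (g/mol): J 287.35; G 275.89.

n(D) = 2.386 mol
n(J) = 297.2 / 287.35 = 1.034 mol
n/ν → D: 0.5965, J: 0.3447; J is limiting.
theoretical n(G) = (1/3) × 1.034 = 0.3447 mol → 95.10 g
% yield = 37.0 / 95.10 × 100 = 38.91 %

38.9 %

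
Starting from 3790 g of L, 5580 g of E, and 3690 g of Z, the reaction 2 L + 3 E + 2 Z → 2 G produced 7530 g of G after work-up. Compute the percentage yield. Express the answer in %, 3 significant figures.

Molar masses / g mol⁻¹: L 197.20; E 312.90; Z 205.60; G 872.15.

n(L) = 3790 / 197.20 = 19.22 mol
n(E) = 5580 / 312.90 = 17.83 mol
n(Z) = 3690 / 205.60 = 17.95 mol
n/ν → L: 9.610, E: 5.943, Z: 8.975; E is limiting.
theoretical n(G) = (2/3) × 17.83 = 11.89 mol → 10370 g
% yield = 7530 / 10370 × 100 = 72.61 %

72.6 %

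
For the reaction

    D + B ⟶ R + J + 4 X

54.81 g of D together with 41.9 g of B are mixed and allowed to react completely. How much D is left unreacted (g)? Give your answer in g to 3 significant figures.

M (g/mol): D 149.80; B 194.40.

n(D) = 54.81 / 149.80 = 0.3659 mol
n(B) = 41.90 / 194.40 = 0.2155 mol
n/ν → D: 0.3659, B: 0.2155; B is limiting.
D consumed = (1/1) × 0.2155 = 0.2155 mol
D remaining = 0.3659 − 0.2155 = 0.1504 mol
mass = 0.1504 × 149.80 = 22.53 g

22.5 g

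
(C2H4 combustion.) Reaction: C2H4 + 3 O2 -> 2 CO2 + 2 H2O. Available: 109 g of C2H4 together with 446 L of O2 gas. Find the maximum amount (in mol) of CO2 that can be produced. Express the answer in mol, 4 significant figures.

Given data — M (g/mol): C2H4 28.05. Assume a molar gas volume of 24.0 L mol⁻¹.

7.772 mol

n(C2H4) = 109.0 / 28.05 = 3.886 mol
n(O2) = 446.0 / 24.0 = 18.58 mol
n/ν → C2H4: 3.886, O2: 6.193; C2H4 is limiting.
n(CO2) = (2/1) × 3.886 = 7.772 mol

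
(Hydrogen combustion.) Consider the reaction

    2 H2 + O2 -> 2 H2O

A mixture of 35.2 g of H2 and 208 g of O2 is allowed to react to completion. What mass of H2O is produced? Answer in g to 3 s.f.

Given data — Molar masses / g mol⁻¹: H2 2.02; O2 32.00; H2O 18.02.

n(H2) = 35.20 / 2.02 = 17.43 mol
n(O2) = 208.0 / 32.00 = 6.500 mol
n/ν for H2 = 17.43/2 = 8.715
n/ν for O2 = 6.500/1 = 6.500
Smallest n/ν is O2 → limiting reagent.
n(H2O) = (2/1) × 6.500 = 13.00 mol
mass = 13.00 × 18.02 = 234.3 g

234 g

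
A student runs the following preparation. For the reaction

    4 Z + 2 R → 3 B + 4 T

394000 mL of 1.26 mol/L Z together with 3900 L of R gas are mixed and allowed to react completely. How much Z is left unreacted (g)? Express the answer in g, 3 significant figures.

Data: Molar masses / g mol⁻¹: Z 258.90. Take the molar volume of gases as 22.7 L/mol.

39600 g

n(Z) = 1.26 × 394000/1000 = 496.4 mol
n(R) = 3900 / 22.7 = 171.8 mol
n/ν for Z = 496.4/4 = 124.1
n/ν for R = 171.8/2 = 85.90
Smallest n/ν is R → limiting reagent.
Z consumed = (4/2) × 171.8 = 343.6 mol
Z remaining = 496.4 − 343.6 = 152.8 mol
mass = 152.8 × 258.90 = 39560 g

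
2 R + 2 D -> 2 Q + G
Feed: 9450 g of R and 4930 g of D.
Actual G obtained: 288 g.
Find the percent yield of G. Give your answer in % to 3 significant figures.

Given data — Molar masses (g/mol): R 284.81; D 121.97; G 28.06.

n(R) = 9450 / 284.81 = 33.18 mol
n(D) = 4930 / 121.97 = 40.42 mol
n/ν for R = 33.18/2 = 16.59
n/ν for D = 40.42/2 = 20.21
Smallest n/ν is R → limiting reagent.
theoretical n(G) = (1/2) × 33.18 = 16.59 mol → 465.5 g
% yield = 288 / 465.5 × 100 = 61.87 %

61.9 %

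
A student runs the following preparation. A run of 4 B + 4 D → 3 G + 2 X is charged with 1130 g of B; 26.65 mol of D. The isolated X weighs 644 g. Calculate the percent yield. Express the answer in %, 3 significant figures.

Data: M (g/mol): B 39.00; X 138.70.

n(B) = 1130 / 39.00 = 28.97 mol
n(D) = 26.65 mol
n/ν for B = 28.97/4 = 7.243
n/ν for D = 26.65/4 = 6.663
Smallest n/ν is D → limiting reagent.
theoretical n(X) = (2/4) × 26.65 = 13.33 mol → 1849 g
% yield = 644 / 1849 × 100 = 34.83 %

34.8 %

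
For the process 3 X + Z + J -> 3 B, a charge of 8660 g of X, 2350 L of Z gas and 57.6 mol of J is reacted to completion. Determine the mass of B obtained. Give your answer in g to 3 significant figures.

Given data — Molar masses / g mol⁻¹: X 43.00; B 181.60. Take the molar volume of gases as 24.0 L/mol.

n(X) = 8660 / 43.00 = 201.4 mol
n(Z) = 2350 / 24.0 = 97.92 mol
n(J) = 57.60 mol
n/ν for X = 201.4/3 = 67.13
n/ν for Z = 97.92/1 = 97.92
n/ν for J = 57.60/1 = 57.60
Smallest n/ν is J → limiting reagent.
n(B) = (3/1) × 57.60 = 172.8 mol
mass = 172.8 × 181.60 = 31380 g

31400 g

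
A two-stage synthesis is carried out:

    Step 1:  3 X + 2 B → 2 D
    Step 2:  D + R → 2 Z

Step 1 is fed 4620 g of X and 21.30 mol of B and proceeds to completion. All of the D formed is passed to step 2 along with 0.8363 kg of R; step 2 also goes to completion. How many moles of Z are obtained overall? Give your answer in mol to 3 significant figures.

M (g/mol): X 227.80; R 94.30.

17.7 mol

Step 1:
n(X) = 4620 / 227.80 = 20.28 mol
n(B) = 21.30 mol
n/ν for X = 20.28/3 = 6.760
n/ν for B = 21.30/2 = 10.65
Smallest n/ν is X → limiting reagent.
n(D) produced = (2/3) × 20.28 = 13.52 mol
Step 2:
n(D) available = 13.52 mol
n(R) = 0.8363×1000 / 94.30 = 8.869 mol
n/ν for D = 13.52/1 = 13.52
n/ν for R = 8.869/1 = 8.869
Smallest n/ν is R → limiting reagent.
n(Z) = (2/1) × 8.869 = 17.74 mol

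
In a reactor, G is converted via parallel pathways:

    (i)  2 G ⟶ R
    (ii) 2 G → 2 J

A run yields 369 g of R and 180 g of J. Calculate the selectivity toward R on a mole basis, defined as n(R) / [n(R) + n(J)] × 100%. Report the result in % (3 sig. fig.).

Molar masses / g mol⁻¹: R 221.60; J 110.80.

n(R) = 369 / 221.60 = 1.665 mol
n(J) = 180 / 110.80 = 1.625 mol
selectivity = 1.665/(1.665+1.625) × 100 = 50.61 %

50.6 %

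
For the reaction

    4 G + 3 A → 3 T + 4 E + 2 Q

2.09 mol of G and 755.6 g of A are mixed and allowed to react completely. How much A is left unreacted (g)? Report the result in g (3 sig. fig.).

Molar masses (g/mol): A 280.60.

n(G) = 2.090 mol
n(A) = 755.6 / 280.60 = 2.693 mol
n/ν for G = 2.090/4 = 0.5225
n/ν for A = 2.693/3 = 0.8977
Smallest n/ν is G → limiting reagent.
A consumed = (3/4) × 2.090 = 1.568 mol
A remaining = 2.693 − 1.568 = 1.125 mol
mass = 1.125 × 280.60 = 315.7 g

316 g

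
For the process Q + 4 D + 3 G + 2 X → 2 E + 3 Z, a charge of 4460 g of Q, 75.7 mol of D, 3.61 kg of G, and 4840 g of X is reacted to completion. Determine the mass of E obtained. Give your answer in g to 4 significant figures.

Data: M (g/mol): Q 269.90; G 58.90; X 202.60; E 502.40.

n(Q) = 4460 / 269.90 = 16.52 mol
n(D) = 75.70 mol
n(G) = 3.610×1000 / 58.90 = 61.29 mol
n(X) = 4840 / 202.60 = 23.89 mol
n/ν → Q: 16.52, D: 18.93, G: 20.43, X: 11.95; X is limiting.
n(E) = (2/2) × 23.89 = 23.89 mol
mass = 23.89 × 502.40 = 12000 g

12000 g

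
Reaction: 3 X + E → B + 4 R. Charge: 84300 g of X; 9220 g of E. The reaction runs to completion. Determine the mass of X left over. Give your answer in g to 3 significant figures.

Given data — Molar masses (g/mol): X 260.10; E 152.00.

n(X) = 84300 / 260.10 = 324.1 mol
n(E) = 9220 / 152.00 = 60.66 mol
n/ν for X = 324.1/3 = 108.0
n/ν for E = 60.66/1 = 60.66
Smallest n/ν is E → limiting reagent.
X consumed = (3/1) × 60.66 = 182.0 mol
X remaining = 324.1 − 182.0 = 142.1 mol
mass = 142.1 × 260.10 = 36960 g

37000 g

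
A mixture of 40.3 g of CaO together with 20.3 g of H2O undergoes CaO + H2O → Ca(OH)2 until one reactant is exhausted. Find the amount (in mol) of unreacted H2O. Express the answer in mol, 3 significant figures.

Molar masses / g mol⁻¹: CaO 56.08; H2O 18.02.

n(CaO) = 40.30 / 56.08 = 0.7186 mol
n(H2O) = 20.30 / 18.02 = 1.127 mol
n/ν for CaO = 0.7186/1 = 0.7186
n/ν for H2O = 1.127/1 = 1.127
Smallest n/ν is CaO → limiting reagent.
H2O consumed = (1/1) × 0.7186 = 0.7186 mol
H2O remaining = 1.127 − 0.7186 = 0.4084 mol

0.408 mol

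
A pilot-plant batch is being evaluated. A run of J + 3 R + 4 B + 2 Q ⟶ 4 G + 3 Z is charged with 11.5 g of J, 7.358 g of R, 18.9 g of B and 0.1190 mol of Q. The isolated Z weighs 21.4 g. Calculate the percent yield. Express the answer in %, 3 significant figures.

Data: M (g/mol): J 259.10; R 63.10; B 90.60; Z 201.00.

91.3 %

n(J) = 11.50 / 259.10 = 0.04438 mol
n(R) = 7.358 / 63.10 = 0.1166 mol
n(B) = 18.90 / 90.60 = 0.2086 mol
n(Q) = 0.1190 mol
n/ν for J = 0.04438/1 = 0.04438
n/ν for R = 0.1166/3 = 0.03887
n/ν for B = 0.2086/4 = 0.05215
n/ν for Q = 0.1190/2 = 0.05950
Smallest n/ν is R → limiting reagent.
theoretical n(Z) = (3/3) × 0.1166 = 0.1166 mol → 23.44 g
% yield = 21.4 / 23.44 × 100 = 91.30 %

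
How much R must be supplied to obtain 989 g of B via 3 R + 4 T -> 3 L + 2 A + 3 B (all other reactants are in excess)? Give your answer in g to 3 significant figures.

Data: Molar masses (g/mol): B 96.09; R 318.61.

n(B) = 989 / 96.09 = 10.29 mol
n(R) = (3/3) × 10.29 = 10.29 mol
mass = 10.29 × 318.61 = 3278 g

3280 g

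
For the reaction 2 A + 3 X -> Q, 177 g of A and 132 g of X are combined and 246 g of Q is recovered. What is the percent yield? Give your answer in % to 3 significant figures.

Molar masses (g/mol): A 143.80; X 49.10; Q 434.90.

n(A) = 177.0 / 143.80 = 1.231 mol
n(X) = 132.0 / 49.10 = 2.688 mol
n/ν → A: 0.6155, X: 0.8960; A is limiting.
theoretical n(Q) = (1/2) × 1.231 = 0.6155 mol → 267.7 g
% yield = 246 / 267.7 × 100 = 91.89 %

91.9 %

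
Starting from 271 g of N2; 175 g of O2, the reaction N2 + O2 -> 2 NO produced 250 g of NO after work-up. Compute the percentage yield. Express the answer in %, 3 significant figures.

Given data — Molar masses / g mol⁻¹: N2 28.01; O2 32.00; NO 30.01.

76.2 %

n(N2) = 271.0 / 28.01 = 9.675 mol
n(O2) = 175.0 / 32.00 = 5.469 mol
n/ν for N2 = 9.675/1 = 9.675
n/ν for O2 = 5.469/1 = 5.469
Smallest n/ν is O2 → limiting reagent.
theoretical n(NO) = (2/1) × 5.469 = 10.94 mol → 328.3 g
% yield = 250 / 328.3 × 100 = 76.15 %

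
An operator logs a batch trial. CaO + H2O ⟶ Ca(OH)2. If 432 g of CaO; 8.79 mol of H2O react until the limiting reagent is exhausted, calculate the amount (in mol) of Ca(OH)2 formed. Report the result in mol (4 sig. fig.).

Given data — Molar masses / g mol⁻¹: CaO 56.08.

7.703 mol

n(CaO) = 432.0 / 56.08 = 7.703 mol
n(H2O) = 8.790 mol
n/ν for CaO = 7.703/1 = 7.703
n/ν for H2O = 8.790/1 = 8.790
Smallest n/ν is CaO → limiting reagent.
n(Ca(OH)2) = (1/1) × 7.703 = 7.703 mol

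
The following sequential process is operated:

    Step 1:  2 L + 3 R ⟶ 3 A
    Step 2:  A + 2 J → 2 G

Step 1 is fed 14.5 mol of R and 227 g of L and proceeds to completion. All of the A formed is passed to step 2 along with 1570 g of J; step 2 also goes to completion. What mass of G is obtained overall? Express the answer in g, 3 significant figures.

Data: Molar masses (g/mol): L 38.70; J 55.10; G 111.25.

1960 g

Step 1:
n(R) = 14.50 mol
n(L) = 227.0 / 38.70 = 5.866 mol
n/ν → R: 4.833, L: 2.933; L is limiting.
n(A) produced = (3/2) × 5.866 = 8.799 mol
Step 2:
n(A) available = 8.799 mol
n(J) = 1570 / 55.10 = 28.49 mol
n/ν → A: 8.799, J: 14.25; A is limiting.
n(G) = (2/1) × 8.799 = 17.60 mol
mass = 17.60 × 111.25 = 1958 g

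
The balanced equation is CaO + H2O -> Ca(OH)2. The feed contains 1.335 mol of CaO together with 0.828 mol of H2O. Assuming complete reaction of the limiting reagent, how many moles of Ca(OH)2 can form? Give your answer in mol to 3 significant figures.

0.828 mol

n(CaO) = 1.335 mol
n(H2O) = 0.8280 mol
n/ν → CaO: 1.335, H2O: 0.8280; H2O is limiting.
n(Ca(OH)2) = (1/1) × 0.8280 = 0.8280 mol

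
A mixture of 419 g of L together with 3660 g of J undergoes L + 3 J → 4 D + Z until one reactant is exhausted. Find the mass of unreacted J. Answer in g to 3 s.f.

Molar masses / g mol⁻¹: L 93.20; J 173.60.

n(L) = 419.0 / 93.20 = 4.496 mol
n(J) = 3660 / 173.60 = 21.08 mol
n/ν → L: 4.496, J: 7.027; L is limiting.
J consumed = (3/1) × 4.496 = 13.49 mol
J remaining = 21.08 − 13.49 = 7.590 mol
mass = 7.590 × 173.60 = 1318 g

1320 g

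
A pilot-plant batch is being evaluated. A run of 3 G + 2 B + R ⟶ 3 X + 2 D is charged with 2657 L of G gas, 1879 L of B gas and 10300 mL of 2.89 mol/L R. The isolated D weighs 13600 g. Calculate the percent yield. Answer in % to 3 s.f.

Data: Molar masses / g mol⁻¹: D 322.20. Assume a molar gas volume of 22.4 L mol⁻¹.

70.9 %

n(G) = 2657 / 22.4 = 118.6 mol
n(B) = 1879 / 22.4 = 83.88 mol
n(R) = 2.89 × 10300/1000 = 29.77 mol
n/ν for G = 118.6/3 = 39.53
n/ν for B = 83.88/2 = 41.94
n/ν for R = 29.77/1 = 29.77
Smallest n/ν is R → limiting reagent.
theoretical n(D) = (2/1) × 29.77 = 59.54 mol → 19180 g
% yield = 13600 / 19180 × 100 = 70.91 %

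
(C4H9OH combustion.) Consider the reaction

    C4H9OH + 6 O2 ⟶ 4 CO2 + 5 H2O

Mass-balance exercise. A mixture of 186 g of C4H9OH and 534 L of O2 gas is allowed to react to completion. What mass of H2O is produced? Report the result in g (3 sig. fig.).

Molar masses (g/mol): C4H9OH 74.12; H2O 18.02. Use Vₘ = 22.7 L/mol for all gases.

n(C4H9OH) = 186.0 / 74.12 = 2.509 mol
n(O2) = 534.0 / 22.7 = 23.52 mol
n/ν for C4H9OH = 2.509/1 = 2.509
n/ν for O2 = 23.52/6 = 3.920
Smallest n/ν is C4H9OH → limiting reagent.
n(H2O) = (5/1) × 2.509 = 12.55 mol
mass = 12.55 × 18.02 = 226.2 g

226 g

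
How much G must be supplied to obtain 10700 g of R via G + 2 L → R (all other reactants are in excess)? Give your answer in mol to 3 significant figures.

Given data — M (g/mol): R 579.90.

18.5 mol

n(R) = 10700 / 579.90 = 18.45 mol
n(G) = (1/1) × 18.45 = 18.45 mol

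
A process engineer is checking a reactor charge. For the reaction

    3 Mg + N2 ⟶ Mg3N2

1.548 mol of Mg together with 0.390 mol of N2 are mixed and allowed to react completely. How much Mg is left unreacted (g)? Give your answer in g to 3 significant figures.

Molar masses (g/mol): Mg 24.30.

n(Mg) = 1.548 mol
n(N2) = 0.3900 mol
n/ν for Mg = 1.548/3 = 0.5160
n/ν for N2 = 0.3900/1 = 0.3900
Smallest n/ν is N2 → limiting reagent.
Mg consumed = (3/1) × 0.3900 = 1.170 mol
Mg remaining = 1.548 − 1.170 = 0.3780 mol
mass = 0.3780 × 24.30 = 9.185 g

9.19 g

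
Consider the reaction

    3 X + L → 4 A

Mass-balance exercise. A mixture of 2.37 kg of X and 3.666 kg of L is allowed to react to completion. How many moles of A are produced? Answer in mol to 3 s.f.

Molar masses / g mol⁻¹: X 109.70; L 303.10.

28.8 mol

n(X) = 2.370×1000 / 109.70 = 21.60 mol
n(L) = 3.666×1000 / 303.10 = 12.10 mol
n/ν for X = 21.60/3 = 7.200
n/ν for L = 12.10/1 = 12.10
Smallest n/ν is X → limiting reagent.
n(A) = (4/3) × 21.60 = 28.80 mol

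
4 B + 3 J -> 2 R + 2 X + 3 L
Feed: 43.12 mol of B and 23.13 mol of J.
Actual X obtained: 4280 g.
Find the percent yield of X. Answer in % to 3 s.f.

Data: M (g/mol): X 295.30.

94.0 %

n(B) = 43.12 mol
n(J) = 23.13 mol
n/ν for B = 43.12/4 = 10.78
n/ν for J = 23.13/3 = 7.710
Smallest n/ν is J → limiting reagent.
theoretical n(X) = (2/3) × 23.13 = 15.42 mol → 4554 g
% yield = 4280 / 4554 × 100 = 93.98 %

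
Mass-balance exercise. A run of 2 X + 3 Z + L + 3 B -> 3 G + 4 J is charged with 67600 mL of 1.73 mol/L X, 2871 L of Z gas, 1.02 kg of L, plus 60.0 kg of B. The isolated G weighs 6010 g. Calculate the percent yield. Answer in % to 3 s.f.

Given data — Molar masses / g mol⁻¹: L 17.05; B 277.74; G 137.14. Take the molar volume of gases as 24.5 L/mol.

n(X) = 1.73 × 67600/1000 = 116.9 mol
n(Z) = 2871 / 24.5 = 117.2 mol
n(L) = 1.020×1000 / 17.05 = 59.82 mol
n(B) = 60.00×1000 / 277.74 = 216.0 mol
n/ν for X = 116.9/2 = 58.45
n/ν for Z = 117.2/3 = 39.07
n/ν for L = 59.82/1 = 59.82
n/ν for B = 216.0/3 = 72.00
Smallest n/ν is Z → limiting reagent.
theoretical n(G) = (3/3) × 117.2 = 117.2 mol → 16070 g
% yield = 6010 / 16070 × 100 = 37.40 %

37.4 %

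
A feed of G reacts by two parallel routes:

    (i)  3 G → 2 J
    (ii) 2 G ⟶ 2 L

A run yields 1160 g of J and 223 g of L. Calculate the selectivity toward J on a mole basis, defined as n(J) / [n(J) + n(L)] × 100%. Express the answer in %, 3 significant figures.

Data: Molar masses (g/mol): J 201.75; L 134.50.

77.6 %

n(J) = 1160 / 201.75 = 5.750 mol
n(L) = 223 / 134.50 = 1.658 mol
selectivity = 5.750/(5.750+1.658) × 100 = 77.62 %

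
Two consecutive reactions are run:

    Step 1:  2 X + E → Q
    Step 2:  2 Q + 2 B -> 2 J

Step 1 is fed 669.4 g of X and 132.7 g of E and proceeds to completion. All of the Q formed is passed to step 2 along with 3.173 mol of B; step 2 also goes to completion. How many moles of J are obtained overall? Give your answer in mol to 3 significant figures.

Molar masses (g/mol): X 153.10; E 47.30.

2.19 mol

Step 1:
n(X) = 669.4 / 153.10 = 4.372 mol
n(E) = 132.7 / 47.30 = 2.805 mol
n/ν for X = 4.372/2 = 2.186
n/ν for E = 2.805/1 = 2.805
Smallest n/ν is X → limiting reagent.
n(Q) produced = (1/2) × 4.372 = 2.186 mol
Step 2:
n(Q) available = 2.186 mol
n(B) = 3.173 mol
n/ν for Q = 2.186/2 = 1.093
n/ν for B = 3.173/2 = 1.587
Smallest n/ν is Q → limiting reagent.
n(J) = (2/2) × 2.186 = 2.186 mol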